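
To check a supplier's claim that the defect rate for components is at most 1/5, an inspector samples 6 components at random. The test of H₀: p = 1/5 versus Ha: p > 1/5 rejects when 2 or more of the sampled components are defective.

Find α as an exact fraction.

α = P(reject H₀ | H₀ true) = P(K ≥ 2 | p = 1/5), K ~ Binomial(6, 1/5).
α = 1 − P(K ≤ 1) = 1 − 2048/3125 = 1077/3125.

1077/3125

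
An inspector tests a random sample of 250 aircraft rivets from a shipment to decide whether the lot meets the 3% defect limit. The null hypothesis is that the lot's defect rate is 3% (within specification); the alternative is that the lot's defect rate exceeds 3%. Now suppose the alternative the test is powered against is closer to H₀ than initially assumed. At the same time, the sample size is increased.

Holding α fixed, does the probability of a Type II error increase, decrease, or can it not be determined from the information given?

Cannot be determined from the information given.

The first change alone would make β increase; the second alone would make β decrease. Which effect dominates depends on the magnitudes, which are not given.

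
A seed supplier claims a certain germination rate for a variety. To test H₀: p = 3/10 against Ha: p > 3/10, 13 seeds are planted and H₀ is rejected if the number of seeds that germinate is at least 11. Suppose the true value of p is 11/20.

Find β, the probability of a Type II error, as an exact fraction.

Under the alternative p = 11/20, Y ~ Binomial(13, 11/20); β is the probability the test does not reject, P(Y < 11).
Equivalently, β = 1 − P(Y ≥ 11) = 39857841016429707/40960000000000000.

39857841016429707/40960000000000000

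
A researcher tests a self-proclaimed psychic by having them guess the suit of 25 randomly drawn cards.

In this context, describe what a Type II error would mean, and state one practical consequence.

With the conventional null hypothesis that the subject is guessing at random (p = 1/4):
A Type II error is failing to reject H₀ when H₀ is false.
Here that means concluding there is no evidence of ability when actually the subject performs better than chance.

A Type II error would mean concluding that the subject is guessing at random (p = 1/4) (or at least failing to establish that the subject performs better than chance) when in fact the subject performs better than chance. Consequence: genuine ability (if it existed) would go unrecognized.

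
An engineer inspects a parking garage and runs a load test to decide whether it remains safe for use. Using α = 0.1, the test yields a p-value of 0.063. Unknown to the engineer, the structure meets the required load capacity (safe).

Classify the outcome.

The conventional null hypothesis is that the structure meets the required load capacity (safe).
Since p = 0.063 < α = 0.1, H₀ is rejected.
H₀ is true (actually the structure meets the required load capacity (safe)).
Rejecting a true H₀ is a Type I error.

Type I error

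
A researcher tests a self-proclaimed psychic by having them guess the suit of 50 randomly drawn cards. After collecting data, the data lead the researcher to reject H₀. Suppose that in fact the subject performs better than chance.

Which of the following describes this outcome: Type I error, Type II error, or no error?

Neither — the decision is correct.

The conventional null hypothesis here is that the subject is guessing at random (p = 1/4).
The test rejected a false H₀ — the decision matches the true state.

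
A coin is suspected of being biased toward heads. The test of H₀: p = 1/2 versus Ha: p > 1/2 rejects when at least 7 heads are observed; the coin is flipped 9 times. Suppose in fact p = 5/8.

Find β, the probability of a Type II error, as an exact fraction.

Under the alternative p = 5/8, Y ~ Binomial(9, 5/8); β is the probability the test does not reject, P(Y < 7).
Equivalently, β = 1 − P(Y ≥ 7) = 24101307/33554432.

24101307/33554432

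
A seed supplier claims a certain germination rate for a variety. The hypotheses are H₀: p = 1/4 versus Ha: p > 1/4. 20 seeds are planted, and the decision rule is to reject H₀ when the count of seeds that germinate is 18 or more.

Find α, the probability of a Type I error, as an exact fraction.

1771/1099511627776

The Type I error probability is α = P(K ≥ 18) computed under H₀, where K ~ Binomial(20, 1/4).
Summing C(20,j)(1/4)^j(3/4)^{20−j} for j = 18,…,20 gives 1771/1099511627776.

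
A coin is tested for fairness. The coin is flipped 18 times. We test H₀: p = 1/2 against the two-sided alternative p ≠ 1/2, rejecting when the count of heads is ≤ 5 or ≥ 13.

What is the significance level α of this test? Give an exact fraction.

1577/16384

α = P(K ≤ 5 or K ≥ 13 | p = 1/2), K ~ Binomial(18, 1/2).
The two tails are symmetric, so α = 2·(1 + 18 + 153 + 816 + 3060 + 8568)/2^18 = 25232/262144 = 1577/16384.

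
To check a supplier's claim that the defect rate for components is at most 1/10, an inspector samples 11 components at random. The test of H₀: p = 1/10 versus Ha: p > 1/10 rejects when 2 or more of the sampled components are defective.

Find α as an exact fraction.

α = P(reject H₀ | H₀ true) = P(K ≥ 2 | p = 1/10), K ~ Binomial(11, 1/10).
α = 1 − P(K ≤ 1) = 1 − 3486784401/5000000000 = 1513215599/5000000000.

1513215599/5000000000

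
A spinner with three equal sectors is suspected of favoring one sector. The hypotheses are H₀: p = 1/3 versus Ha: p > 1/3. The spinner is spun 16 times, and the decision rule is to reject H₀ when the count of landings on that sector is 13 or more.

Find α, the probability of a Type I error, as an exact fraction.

4993/43046721

The Type I error probability is α = P(X ≥ 13) computed under H₀, where X ~ Binomial(16, 1/3).
Adding the binomial terms for j = 13 through 16 with p = 1/3 yields 4993/43046721.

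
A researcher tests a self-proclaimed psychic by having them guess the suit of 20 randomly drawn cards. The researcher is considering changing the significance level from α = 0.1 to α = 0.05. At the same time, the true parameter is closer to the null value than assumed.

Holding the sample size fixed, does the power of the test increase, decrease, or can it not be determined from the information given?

A smaller α moves the rejection region further into the tail. With the alternative true, more outcomes now fall outside the rejection region, so failing to reject becomes more likely. A smaller true effect puts the Ha sampling distribution closer to H₀, so more of it falls in the non-rejection region. Both changes push β in the same direction.
Since power = 1 − β and β increases, power decreases.

It decreases.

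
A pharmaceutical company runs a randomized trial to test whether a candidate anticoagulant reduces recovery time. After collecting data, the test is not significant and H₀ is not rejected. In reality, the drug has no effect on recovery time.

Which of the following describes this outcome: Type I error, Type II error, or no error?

The conventional null hypothesis here is that the drug has no effect on recovery time.
The test retained a true H₀ — the decision matches the true state.

No error (correct decision).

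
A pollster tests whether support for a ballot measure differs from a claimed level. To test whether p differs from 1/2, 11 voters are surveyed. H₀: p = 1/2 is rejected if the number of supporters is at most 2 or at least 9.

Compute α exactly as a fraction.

67/1024

The significance level is the null-hypothesis probability of the rejection region {≤2} ∪ {≥9}.
The two tails are symmetric, so α = 2·(1 + 11 + 55)/2^11 = 134/2048 = 67/1024.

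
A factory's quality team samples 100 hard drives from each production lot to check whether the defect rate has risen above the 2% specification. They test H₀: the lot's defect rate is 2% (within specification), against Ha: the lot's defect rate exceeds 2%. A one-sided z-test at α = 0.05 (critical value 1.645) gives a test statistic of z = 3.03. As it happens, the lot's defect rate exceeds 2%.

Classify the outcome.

Neither — the decision is correct.

Since z = 3.03 > z* = 1.645, H₀ is rejected.
H₀ is false (actually the lot's defect rate exceeds 2%).
The decision matches the true state — no error.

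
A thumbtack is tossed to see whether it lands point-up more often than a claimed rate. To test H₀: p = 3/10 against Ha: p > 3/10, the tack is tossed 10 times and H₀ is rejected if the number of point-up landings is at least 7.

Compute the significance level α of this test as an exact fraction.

Under H₀, X ~ Binomial(10, 3/10), and α = P(X ≥ 7).
Summing C(10,j)(3/10)^j(7/10)^{10−j} for j = 7,…,10 gives 6620049/625000000.

6620049/625000000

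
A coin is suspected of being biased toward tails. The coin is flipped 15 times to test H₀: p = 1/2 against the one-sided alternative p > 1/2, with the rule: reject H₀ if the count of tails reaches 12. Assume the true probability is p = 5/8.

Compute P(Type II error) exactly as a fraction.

7681591069083/8796093022208

Under the alternative p = 5/8, X ~ Binomial(15, 5/8); β is the probability the test does not reject, P(X < 12).
Equivalently, β = 1 − P(X ≥ 12) = 7681591069083/8796093022208.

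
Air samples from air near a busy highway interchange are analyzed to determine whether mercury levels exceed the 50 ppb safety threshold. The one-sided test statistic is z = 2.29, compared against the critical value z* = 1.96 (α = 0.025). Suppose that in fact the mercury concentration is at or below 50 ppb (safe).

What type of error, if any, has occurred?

Type I error

The conventional null hypothesis is that the mercury concentration is at or below 50 ppb (safe).
Since z = 2.29 > z* = 1.96, H₀ is rejected.
H₀ is true (actually the mercury concentration is at or below 50 ppb (safe)).
Rejecting a true H₀ is a Type I error.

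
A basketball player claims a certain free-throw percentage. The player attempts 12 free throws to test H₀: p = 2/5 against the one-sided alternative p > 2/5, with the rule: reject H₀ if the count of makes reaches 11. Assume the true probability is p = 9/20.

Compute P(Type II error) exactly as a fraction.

4091575270595131/4096000000000000

A Type II error is failing to reject when Ha holds: with p = 9/20, β = P(K ≤ 10).
Equivalently, β = 1 − P(K ≥ 11) = 4091575270595131/4096000000000000.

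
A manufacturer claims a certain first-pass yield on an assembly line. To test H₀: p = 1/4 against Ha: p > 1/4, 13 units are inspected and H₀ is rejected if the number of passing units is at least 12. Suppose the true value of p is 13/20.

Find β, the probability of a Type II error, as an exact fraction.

Under the alternative p = 13/20, X ~ Binomial(13, 13/20); β is the probability the test does not reject, P(X < 12).
Summing C(13,j)·(13/20)^j·(7/20)^{13-j} for j = 0..11 gives 9937124893407747/10240000000000000.

9937124893407747/10240000000000000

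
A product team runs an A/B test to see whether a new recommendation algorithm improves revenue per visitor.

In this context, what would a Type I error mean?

With the conventional null hypothesis that the new design has no effect on revenue per visitor:
A Type I error is rejecting H₀ when H₀ is true.
Here that means shipping the new feature to all users when actually the new design has no effect on revenue per visitor.

A Type I error would mean concluding that the new design increases revenue per visitor when in fact the new design has no effect on revenue per visitor.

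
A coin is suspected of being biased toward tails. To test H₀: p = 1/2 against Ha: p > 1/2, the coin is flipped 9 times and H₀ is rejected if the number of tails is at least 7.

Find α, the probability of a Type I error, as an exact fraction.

Under H₀, K ~ Binomial(9, 1/2), and α = P(K ≥ 7).
That's C(9,7) + C(9,8) + C(9,9) over 2^9, i.e. (36 + 9 + 1)/512 = 46/512 = 23/256.

23/256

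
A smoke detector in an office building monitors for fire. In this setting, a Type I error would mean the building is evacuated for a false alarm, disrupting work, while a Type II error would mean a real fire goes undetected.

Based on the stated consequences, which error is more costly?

Type II error

The Type II consequence (a real fire goes undetected) is more severe than the Type I consequence (the building is evacuated for a false alarm, disrupting work).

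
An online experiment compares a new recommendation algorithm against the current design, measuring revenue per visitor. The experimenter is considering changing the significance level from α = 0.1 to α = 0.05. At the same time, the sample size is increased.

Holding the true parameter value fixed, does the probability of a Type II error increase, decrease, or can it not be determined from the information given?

Cannot be determined from the information given.

The first change alone would make β increase; the second alone would make β decrease. Which effect dominates depends on the magnitudes, which are not given.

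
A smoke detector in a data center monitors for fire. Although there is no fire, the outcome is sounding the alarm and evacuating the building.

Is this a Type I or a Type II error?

The null hypothesis here is that there is no fire.
'Sounding the alarm and evacuating the building' corresponds to rejecting H₀.
H₀ was rejected but H₀ is true — a Type I error (false positive).

Type I error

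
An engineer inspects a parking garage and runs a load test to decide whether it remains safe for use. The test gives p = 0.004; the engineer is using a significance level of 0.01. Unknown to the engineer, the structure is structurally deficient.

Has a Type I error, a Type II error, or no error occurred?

The conventional null hypothesis is that the structure meets the required load capacity (safe).
Since p = 0.004 < α = 0.01, H₀ is rejected.
H₀ is false (actually the structure is structurally deficient).
The decision matches the true state — no error.

No error — this is a correct decision.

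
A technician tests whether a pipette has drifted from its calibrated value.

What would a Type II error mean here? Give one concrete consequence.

A Type II error would mean concluding that the instrument is correctly calibrated (or at least failing to establish that the instrument has drifted out of calibration) when in fact the instrument has drifted out of calibration. Consequence: an out-of-calibration instrument continues producing bad measurements.

With the conventional null hypothesis that the instrument is correctly calibrated:
A Type II error is failing to reject H₀ when H₀ is false.
Here that means leaving the instrument in service when actually the instrument has drifted out of calibration.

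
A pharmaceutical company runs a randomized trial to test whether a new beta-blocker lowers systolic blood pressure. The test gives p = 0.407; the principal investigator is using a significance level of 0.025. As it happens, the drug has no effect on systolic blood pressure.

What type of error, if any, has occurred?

No error (correct decision).

The conventional null hypothesis is that the drug has no effect on systolic blood pressure.
Since p = 0.407 ≥ α = 0.025, H₀ is not rejected.
H₀ is true (actually the drug has no effect on systolic blood pressure).
The decision matches the true state — no error.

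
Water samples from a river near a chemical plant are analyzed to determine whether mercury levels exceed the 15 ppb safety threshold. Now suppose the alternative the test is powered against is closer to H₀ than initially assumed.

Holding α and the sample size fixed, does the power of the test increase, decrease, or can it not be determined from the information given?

It decreases.

A smaller departure from H₀ means the test statistic under Ha is distributed closer to where it would be under H₀; rejection becomes less likely.
Since power = 1 − β and β increases, power decreases.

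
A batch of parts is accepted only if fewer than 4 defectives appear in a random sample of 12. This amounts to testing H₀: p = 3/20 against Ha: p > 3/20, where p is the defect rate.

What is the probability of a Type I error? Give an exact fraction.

α = P(reject H₀ | H₀ true) = P(K ≥ 4 | p = 3/20), K ~ Binomial(12, 3/20).
Via the complement, α = 1 − Σ_{j=0}^{3} C(12,j)(3/20)^j(17/20)^{12-j} = 75535426487313/819200000000000.

75535426487313/819200000000000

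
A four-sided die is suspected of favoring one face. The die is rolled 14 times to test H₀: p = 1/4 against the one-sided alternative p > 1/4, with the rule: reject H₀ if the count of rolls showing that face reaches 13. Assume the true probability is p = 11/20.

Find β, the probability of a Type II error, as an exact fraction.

1633670388436281453/1638400000000000000

Under the alternative p = 11/20, K ~ Binomial(14, 11/20); β is the probability the test does not reject, P(K < 13).
Adding the binomial probabilities P(K=0)+…+P(K=12) at p = 11/20 gives 1633670388436281453/1638400000000000000.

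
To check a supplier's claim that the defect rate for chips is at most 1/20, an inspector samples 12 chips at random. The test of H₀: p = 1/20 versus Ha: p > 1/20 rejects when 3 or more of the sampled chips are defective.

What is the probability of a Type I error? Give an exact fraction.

Under H₀, K ~ Binomial(12, 1/20); the Type I error rate is P(K ≥ 3).
Computing the lower-tail complement: 1 − 803169679771931/819200000000000 = 16030320228069/819200000000000.

16030320228069/819200000000000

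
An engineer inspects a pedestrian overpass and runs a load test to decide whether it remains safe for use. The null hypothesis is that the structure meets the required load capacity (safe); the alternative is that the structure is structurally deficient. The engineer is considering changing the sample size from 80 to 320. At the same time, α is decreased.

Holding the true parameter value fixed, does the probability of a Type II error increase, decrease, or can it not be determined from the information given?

The first change alone would make β decrease; the second alone would make β increase. Which effect dominates depends on the magnitudes, which are not given.

Cannot be determined from the information given.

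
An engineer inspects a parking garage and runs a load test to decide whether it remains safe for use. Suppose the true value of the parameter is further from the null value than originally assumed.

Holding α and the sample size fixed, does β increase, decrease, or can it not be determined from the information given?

The further the true parameter sits from the null value, the more of the Ha sampling distribution falls in the rejection region.

It decreases.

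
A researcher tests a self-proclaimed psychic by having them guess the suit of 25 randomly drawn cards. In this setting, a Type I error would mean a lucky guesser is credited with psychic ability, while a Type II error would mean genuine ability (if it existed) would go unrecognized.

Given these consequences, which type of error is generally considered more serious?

The Type I consequence (a lucky guesser is credited with psychic ability) is more severe than the Type II consequence (genuine ability (if it existed) would go unrecognized).

Type I error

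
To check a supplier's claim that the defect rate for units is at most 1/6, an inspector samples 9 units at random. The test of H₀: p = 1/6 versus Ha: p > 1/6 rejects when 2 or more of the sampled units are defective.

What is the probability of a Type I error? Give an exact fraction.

Under H₀, S ~ Binomial(9, 1/6); the Type I error rate is P(S ≥ 2).
α = 1 − P(S ≤ 1) = 1 − 2734375/5038848 = 2304473/5038848.

2304473/5038848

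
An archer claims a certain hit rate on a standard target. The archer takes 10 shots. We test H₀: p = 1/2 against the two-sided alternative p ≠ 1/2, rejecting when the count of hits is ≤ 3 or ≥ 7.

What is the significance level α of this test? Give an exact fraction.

11/32

The significance level is the null-hypothesis probability of the rejection region {≤3} ∪ {≥7}.
Each tail has probability (1 + 10 + 45 + 120)/1024; doubling gives α = 352/1024 = 11/32.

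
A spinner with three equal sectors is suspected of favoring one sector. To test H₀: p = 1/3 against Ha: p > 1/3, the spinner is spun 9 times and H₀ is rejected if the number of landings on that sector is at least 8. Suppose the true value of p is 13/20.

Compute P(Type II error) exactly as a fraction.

112501116301/128000000000

Under the alternative p = 13/20, X ~ Binomial(9, 13/20); β is the probability the test does not reject, P(X < 8).
Adding the binomial probabilities P(X=0)+…+P(X=7) at p = 13/20 gives 112501116301/128000000000.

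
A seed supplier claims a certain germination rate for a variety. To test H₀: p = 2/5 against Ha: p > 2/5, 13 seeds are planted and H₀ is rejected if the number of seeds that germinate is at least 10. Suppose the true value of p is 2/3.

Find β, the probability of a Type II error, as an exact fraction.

1080275/1594323

A Type II error is failing to reject when Ha holds: with p = 2/3, β = P(X ≤ 9).
Adding the binomial probabilities P(X=0)+…+P(X=9) at p = 2/3 gives 1080275/1594323.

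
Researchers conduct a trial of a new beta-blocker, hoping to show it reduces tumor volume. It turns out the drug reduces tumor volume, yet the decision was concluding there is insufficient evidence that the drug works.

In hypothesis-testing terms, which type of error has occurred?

Type II error

The null hypothesis here is that the drug has no effect on tumor volume.
'Concluding there is insufficient evidence that the drug works' corresponds to failing to reject H₀.
H₀ was not rejected but H₀ is false — a Type II error (false negative).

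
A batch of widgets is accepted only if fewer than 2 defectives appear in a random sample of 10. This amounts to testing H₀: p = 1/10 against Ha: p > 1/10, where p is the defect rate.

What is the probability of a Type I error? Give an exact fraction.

Under H₀, S ~ Binomial(10, 1/10); the Type I error rate is P(S ≥ 2).
Via the complement, α = 1 − Σ_{j=0}^{1} C(10,j)(1/10)^j(9/10)^{10-j} = 2639010709/10000000000.

2639010709/10000000000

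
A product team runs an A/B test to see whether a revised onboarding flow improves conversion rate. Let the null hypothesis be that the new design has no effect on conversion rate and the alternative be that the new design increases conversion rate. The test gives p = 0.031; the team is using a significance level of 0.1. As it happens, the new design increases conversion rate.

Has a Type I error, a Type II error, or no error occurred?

Since p = 0.031 < α = 0.1, H₀ is rejected.
H₀ is false (actually the new design increases conversion rate).
The decision matches the true state — no error.

Neither — the decision is correct.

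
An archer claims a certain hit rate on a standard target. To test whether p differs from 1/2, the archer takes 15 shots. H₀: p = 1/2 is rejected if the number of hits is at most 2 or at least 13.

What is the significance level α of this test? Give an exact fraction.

Under H₀, X ~ Binomial(15, 1/2); α is the probability of landing in either tail, P(X ≤ 2) + P(X ≥ 13).
The two tails are symmetric, so α = 2·(1 + 15 + 105)/2^15 = 242/32768 = 121/16384.

121/16384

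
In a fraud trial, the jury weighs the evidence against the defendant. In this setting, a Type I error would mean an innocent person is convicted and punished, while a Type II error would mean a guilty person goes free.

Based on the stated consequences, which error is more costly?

Type I error

The Type I consequence (an innocent person is convicted and punished) is more severe than the Type II consequence (a guilty person goes free).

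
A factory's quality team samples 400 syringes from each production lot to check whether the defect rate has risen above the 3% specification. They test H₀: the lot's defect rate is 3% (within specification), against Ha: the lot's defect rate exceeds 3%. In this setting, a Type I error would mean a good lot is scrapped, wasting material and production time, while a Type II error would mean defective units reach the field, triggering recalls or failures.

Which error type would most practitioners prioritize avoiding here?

The Type II consequence (defective units reach the field, triggering recalls or failures) is more severe than the Type I consequence (a good lot is scrapped, wasting material and production time).

Type II error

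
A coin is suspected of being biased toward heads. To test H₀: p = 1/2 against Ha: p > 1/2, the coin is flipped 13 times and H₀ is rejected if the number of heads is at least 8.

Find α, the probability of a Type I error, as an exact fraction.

Under H₀, S ~ Binomial(13, 1/2), and α = P(S ≥ 8).
P(S ≥ 8) = [C(13,8) + C(13,9) + C(13,10) + C(13,11) + C(13,12) + C(13,13)] / 2^13 = (1287 + 715 + 286 + 78 + 13 + 1) / 8192 = 2380/8192 = 595/2048.

595/2048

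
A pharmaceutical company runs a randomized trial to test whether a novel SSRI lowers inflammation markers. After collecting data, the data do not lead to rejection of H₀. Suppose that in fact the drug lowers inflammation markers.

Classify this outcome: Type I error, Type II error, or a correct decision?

Type II error

The conventional null hypothesis here is that the drug has no effect on inflammation markers.
H₀ was not rejected, but H₀ is actually false.
Failing to reject a false null hypothesis is a Type II error (false negative).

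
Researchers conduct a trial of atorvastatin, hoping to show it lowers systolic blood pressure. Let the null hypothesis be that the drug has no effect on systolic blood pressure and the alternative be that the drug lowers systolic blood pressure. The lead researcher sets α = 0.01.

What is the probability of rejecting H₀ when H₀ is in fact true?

0.01

The significance level α is, by definition, the probability of a Type I error — P(reject H₀ | H₀ true).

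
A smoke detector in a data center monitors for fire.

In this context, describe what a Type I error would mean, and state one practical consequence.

With the conventional null hypothesis that there is no fire:
A Type I error is rejecting H₀ when H₀ is true.
Here that means sounding the alarm and evacuating the building when actually there is no fire.

A Type I error would mean concluding that there is a fire when in fact there is no fire. Consequence: the building is evacuated for a false alarm, disrupting work.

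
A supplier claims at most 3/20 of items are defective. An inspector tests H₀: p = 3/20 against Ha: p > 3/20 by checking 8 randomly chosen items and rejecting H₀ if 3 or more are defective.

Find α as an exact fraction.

2693447019/25600000000

Under H₀, S ~ Binomial(8, 3/20); the Type I error rate is P(S ≥ 3).
Via the complement, α = 1 − Σ_{j=0}^{2} C(8,j)(3/20)^j(17/20)^{8-j} = 2693447019/25600000000.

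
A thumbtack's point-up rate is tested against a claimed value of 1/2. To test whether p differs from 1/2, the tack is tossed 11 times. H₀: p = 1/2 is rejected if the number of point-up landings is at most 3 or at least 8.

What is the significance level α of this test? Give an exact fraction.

29/128

The significance level is the null-hypothesis probability of the rejection region {≤3} ∪ {≥8}.
Each tail has probability (1 + 11 + 55 + 165)/2048; doubling gives α = 464/2048 = 29/128.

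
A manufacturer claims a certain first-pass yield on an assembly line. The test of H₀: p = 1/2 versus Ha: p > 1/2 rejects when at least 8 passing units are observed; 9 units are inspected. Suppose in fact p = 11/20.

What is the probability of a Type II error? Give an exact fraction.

123069745737/128000000000

β = P(fail to reject H₀ | Ha true) = P(S ≤ 7 | p = 11/20), S ~ Binomial(9, 11/20).
Summing C(9,j)·(11/20)^j·(9/20)^{9-j} for j = 0..7 gives 123069745737/128000000000.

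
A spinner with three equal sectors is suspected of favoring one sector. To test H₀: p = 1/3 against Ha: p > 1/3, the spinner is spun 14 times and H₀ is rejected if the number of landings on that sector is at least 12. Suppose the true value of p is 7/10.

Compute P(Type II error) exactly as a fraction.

41958212136219/50000000000000

β = P(fail to reject H₀ | Ha true) = P(S ≤ 11 | p = 7/10), S ~ Binomial(14, 7/10).
Equivalently, β = 1 − P(S ≥ 12) = 41958212136219/50000000000000.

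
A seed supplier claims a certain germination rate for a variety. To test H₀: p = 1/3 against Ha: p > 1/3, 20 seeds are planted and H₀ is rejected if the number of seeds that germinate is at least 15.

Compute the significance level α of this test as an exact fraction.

α = P(reject H₀ | H₀ true) = P(K ≥ 15 | p = 1/3), with K ~ Binomial(20, 1/3).
Summing C(20,j)(1/3)^j(2/3)^{20−j} for j = 15,…,20 gives 64841/387420489.

64841/387420489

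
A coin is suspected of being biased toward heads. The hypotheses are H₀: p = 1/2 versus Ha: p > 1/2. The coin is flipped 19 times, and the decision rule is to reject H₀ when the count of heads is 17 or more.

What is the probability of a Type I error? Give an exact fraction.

α = P(reject H₀ | H₀ true) = P(K ≥ 17 | p = 1/2), with K ~ Binomial(19, 1/2).
Summing the upper tail: (171 + 19 + 1) / 2^19 = 191/524288.

191/524288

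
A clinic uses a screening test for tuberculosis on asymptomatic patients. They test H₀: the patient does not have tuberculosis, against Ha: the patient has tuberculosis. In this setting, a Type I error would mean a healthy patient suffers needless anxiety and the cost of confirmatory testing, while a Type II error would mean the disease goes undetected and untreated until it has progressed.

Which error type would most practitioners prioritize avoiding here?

Type II error

The Type II consequence (the disease goes undetected and untreated until it has progressed) is more severe than the Type I consequence (a healthy patient suffers needless anxiety and the cost of confirmatory testing).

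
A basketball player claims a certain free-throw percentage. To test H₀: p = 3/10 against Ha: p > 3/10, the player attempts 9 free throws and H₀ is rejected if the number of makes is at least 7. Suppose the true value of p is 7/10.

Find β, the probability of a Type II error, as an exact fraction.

268584417/500000000

Under the alternative p = 7/10, Y ~ Binomial(9, 7/10); β is the probability the test does not reject, P(Y < 7).
Summing C(9,j)·(7/10)^j·(3/10)^{9-j} for j = 0..6 gives 268584417/500000000.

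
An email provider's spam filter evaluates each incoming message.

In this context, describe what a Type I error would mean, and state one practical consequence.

With the conventional null hypothesis that the message is legitimate (not spam):
A Type I error is rejecting H₀ when H₀ is true.
Here that means sending the message to the spam folder when actually the message is legitimate (not spam).

A Type I error would mean concluding that the message is spam when in fact the message is legitimate (not spam). Consequence: a legitimate email — possibly an important one — is hidden in the spam folder.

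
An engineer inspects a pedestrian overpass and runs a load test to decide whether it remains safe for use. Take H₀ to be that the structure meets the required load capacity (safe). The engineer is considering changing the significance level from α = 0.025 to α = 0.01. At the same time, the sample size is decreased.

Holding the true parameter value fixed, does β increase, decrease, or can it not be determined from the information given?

It increases.

A smaller α moves the rejection region further into the tail. With the alternative true, more outcomes now fall outside the rejection region, so failing to reject becomes more likely. With less data the test statistic is noisier; under Ha, more outcomes land inside the acceptance region. Both changes push β in the same direction.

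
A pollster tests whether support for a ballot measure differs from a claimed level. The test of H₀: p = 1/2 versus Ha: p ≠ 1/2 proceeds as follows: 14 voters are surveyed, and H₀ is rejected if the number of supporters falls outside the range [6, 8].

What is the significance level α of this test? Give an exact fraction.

3473/8192

α = P(X ≤ 5 or X ≥ 9 | p = 1/2), X ~ Binomial(14, 1/2).
Each tail has probability (1 + 14 + 91 + 364 + 1001 + 2002)/16384; doubling gives α = 6946/16384 = 3473/8192.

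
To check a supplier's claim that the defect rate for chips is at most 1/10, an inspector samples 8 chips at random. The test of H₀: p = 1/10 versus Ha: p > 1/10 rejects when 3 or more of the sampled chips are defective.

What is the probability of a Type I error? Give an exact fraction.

Under H₀, X ~ Binomial(8, 1/10); the Type I error rate is P(X ≥ 3).
Via the complement, α = 1 − Σ_{j=0}^{2} C(8,j)(1/10)^j(9/10)^{8-j} = 3809179/100000000.

3809179/100000000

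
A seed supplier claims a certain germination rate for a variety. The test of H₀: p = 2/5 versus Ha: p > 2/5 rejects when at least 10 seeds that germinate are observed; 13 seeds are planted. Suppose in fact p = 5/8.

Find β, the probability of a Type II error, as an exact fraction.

107331531597/137438953472

A Type II error is failing to reject when Ha holds: with p = 5/8, β = P(K ≤ 9).
Equivalently, β = 1 − P(K ≥ 10) = 107331531597/137438953472.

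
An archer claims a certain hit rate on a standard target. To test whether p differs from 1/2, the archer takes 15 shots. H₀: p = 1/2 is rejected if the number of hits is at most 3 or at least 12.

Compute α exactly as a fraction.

The significance level is the null-hypothesis probability of the rejection region {≤3} ∪ {≥12}.
Each tail has probability (1 + 15 + 105 + 455)/32768; doubling gives α = 1152/32768 = 9/256.

9/256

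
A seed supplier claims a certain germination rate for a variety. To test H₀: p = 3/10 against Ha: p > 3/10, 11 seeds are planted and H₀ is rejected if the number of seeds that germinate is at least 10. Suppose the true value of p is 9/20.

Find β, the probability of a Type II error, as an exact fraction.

A Type II error is failing to reject when Ha holds: with p = 9/20, β = P(X ≤ 9).
Adding the binomial probabilities P(X=0)+…+P(X=9) at p = 9/20 gives 20434671802787/20480000000000.

20434671802787/20480000000000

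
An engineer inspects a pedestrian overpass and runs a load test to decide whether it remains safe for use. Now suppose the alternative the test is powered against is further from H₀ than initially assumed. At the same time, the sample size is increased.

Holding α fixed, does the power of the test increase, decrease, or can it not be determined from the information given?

It increases.

The further the true parameter sits from the null value, the more of the Ha sampling distribution falls in the rejection region. A larger sample reduces the standard error, pulling the sampling distribution under Ha further from the non-rejection region. Both changes push β in the same direction.
Since power = 1 − β and β decreases, power increases.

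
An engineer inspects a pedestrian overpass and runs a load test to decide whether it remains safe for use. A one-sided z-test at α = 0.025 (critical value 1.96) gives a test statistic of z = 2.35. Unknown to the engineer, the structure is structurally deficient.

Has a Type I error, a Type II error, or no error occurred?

The conventional null hypothesis is that the structure meets the required load capacity (safe).
Since z = 2.35 > z* = 1.96, H₀ is rejected.
H₀ is false (actually the structure is structurally deficient).
The decision matches the true state — no error.

No error (correct decision).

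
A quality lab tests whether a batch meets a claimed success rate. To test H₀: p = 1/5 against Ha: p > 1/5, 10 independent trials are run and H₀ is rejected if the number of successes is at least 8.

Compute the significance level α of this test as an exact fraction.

761/9765625

α = P(reject H₀ | H₀ true) = P(X ≥ 8 | p = 1/5), with X ~ Binomial(10, 1/5).
Adding the binomial terms for j = 8 through 10 with p = 1/5 yields 761/9765625.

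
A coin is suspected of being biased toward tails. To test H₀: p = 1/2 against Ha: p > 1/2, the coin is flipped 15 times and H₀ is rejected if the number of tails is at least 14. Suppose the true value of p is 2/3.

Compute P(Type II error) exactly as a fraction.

Under the alternative p = 2/3, X ~ Binomial(15, 2/3); β is the probability the test does not reject, P(X < 14).
Summing C(15,j)·(2/3)^j·(1/3)^{15-j} for j = 0..13 gives 14070379/14348907.

14070379/14348907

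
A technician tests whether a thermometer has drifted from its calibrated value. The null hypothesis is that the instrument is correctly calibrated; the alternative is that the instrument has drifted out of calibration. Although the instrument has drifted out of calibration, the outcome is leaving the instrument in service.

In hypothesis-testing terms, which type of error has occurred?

Type II error

'Leaving the instrument in service' corresponds to failing to reject H₀.
H₀ was not rejected but H₀ is false — a Type II error (false negative).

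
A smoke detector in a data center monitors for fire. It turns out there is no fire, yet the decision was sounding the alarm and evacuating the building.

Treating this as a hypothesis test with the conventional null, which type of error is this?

Type I error

The null hypothesis here is that there is no fire.
'Sounding the alarm and evacuating the building' corresponds to rejecting H₀.
H₀ was rejected but H₀ is true — a Type I error (false positive).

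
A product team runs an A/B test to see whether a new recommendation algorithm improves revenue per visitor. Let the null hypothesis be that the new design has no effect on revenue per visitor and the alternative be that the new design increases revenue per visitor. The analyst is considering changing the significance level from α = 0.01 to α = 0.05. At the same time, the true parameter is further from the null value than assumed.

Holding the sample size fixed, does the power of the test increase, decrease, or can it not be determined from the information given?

It increases.

Relaxing α lowers the evidence threshold; under Ha, outcomes that previously fell short now trigger rejection. The further the true parameter sits from the null value, the more of the Ha sampling distribution falls in the rejection region. Both changes push β in the same direction.
Since power = 1 − β and β decreases, power increases.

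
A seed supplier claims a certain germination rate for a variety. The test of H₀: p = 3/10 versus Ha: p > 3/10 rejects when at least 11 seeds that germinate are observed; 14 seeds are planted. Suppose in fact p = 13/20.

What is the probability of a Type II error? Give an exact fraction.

A Type II error is failing to reject when Ha holds: with p = 13/20, β = P(X ≤ 10).
Equivalently, β = 1 − P(X ≥ 11) = 638569946045404807/819200000000000000.

638569946045404807/819200000000000000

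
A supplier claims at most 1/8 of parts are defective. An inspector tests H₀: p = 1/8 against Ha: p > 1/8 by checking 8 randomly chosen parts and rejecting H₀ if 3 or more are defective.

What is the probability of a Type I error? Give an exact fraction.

1129899/16777216

Under H₀, X ~ Binomial(8, 1/8); the Type I error rate is P(X ≥ 3).
α = 1 − P(X ≤ 2) = 1 − 15647317/16777216 = 1129899/16777216.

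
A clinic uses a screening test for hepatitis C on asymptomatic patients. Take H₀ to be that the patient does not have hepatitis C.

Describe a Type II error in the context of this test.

A Type II error is failing to reject H₀ when H₀ is false.
Here that means clearing the patient as negative when actually the patient has hepatitis C.

A Type II error would mean concluding that the patient does not have hepatitis C (or at least failing to establish that the patient has hepatitis C) when in fact the patient has hepatitis C.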